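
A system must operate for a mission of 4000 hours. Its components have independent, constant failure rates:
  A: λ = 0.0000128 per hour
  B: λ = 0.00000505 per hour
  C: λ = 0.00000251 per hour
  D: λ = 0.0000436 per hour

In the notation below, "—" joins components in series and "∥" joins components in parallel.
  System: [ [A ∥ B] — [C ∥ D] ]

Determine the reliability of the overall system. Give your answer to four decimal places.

0.9974

R(A) = exp(−0.0000128 × 4000) = 0.950089
R(B) = exp(−0.00000505 × 4000) = 0.980003
R(C) = exp(−0.00000251 × 4000) = 0.990010
R(D) = exp(−0.0000436 × 4000) = 0.839961
Parallel (A and B): 1 − (1 − 0.950089)(1 − 0.980003) = 0.999002
Parallel (C and D): 1 − (1 − 0.990010)(1 − 0.839961) = 0.998401
Series ([0.999002] and [0.998401]): 0.999002 × 0.998401 = 0.9974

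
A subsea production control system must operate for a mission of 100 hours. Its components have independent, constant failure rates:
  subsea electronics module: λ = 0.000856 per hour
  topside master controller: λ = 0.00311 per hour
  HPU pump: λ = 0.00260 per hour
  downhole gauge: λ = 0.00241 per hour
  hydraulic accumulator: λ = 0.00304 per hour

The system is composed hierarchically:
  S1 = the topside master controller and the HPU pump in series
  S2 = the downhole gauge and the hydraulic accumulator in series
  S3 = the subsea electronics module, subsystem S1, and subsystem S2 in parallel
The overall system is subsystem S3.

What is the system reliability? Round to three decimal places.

0.985

R(subsea electronics module) = exp(−0.000856 × 100) = 0.91796
R(topside master controller) = exp(−0.00311 × 100) = 0.73271
R(HPU pump) = exp(−0.00260 × 100) = 0.77105
R(downhole gauge) = exp(−0.00241 × 100) = 0.78584
R(hydraulic accumulator) = exp(−0.00304 × 100) = 0.73786
Series (topside master controller and HPU pump): 0.73271 × 0.77105 = 0.56496
Series (downhole gauge and hydraulic accumulator): 0.78584 × 0.73786 = 0.57984
Parallel (subsea electronics module, [0.56496], and [0.57984]): 1 − (1 − 0.91796)(1 − 0.56496)(1 − 0.57984) = 0.985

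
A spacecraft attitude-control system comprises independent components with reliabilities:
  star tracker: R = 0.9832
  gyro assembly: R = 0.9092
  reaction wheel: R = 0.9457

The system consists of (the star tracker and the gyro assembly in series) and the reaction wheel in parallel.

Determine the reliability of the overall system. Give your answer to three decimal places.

0.994

Series (star tracker and gyro assembly): 0.98320 × 0.90920 = 0.89393
Parallel ([0.89393] and reaction wheel): 1 − (1 − 0.89393)(1 − 0.94570) = 0.994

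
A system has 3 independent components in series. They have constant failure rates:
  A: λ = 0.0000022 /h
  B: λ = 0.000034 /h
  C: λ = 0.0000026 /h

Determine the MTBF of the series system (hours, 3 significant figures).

25800

Series of exponential components: λ_sys = Σ λ_i
λ_sys = 0.0000022 + 0.000034 + 0.0000026 = 3.8800e-05 /h
MTBF = 1 / λ_sys = 25800 h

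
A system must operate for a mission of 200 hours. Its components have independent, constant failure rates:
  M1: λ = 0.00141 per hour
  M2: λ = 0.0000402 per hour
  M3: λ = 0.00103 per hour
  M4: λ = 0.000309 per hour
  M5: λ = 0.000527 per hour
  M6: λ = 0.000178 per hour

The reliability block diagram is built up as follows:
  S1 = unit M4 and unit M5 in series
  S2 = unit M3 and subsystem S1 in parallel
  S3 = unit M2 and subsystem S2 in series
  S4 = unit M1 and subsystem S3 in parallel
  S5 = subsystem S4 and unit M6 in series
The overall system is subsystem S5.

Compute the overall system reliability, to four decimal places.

0.9564

R(M1) = exp(−0.00141 × 200) = 0.754274
R(M2) = exp(−0.0000402 × 200) = 0.991992
R(M3) = exp(−0.00103 × 200) = 0.813833
R(M4) = exp(−0.000309 × 200) = 0.940071
R(M5) = exp(−0.000527 × 200) = 0.899964
R(M6) = exp(−0.000178 × 200) = 0.965026
Series (M4 and M5): 0.940071 × 0.899964 = 0.846030
Parallel (M3 and [0.846030]): 1 − (1 − 0.813833)(1 − 0.846030) = 0.971336
Series (M2 and [0.971336]): 0.991992 × 0.971336 = 0.963558
Parallel (M1 and [0.963558]): 1 − (1 − 0.754274)(1 − 0.963558) = 0.991045
Series ([0.991045] and M6): 0.991045 × 0.965026 = 0.9564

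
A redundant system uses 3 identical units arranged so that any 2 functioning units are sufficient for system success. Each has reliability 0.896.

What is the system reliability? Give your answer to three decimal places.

0.970

R = Σ_{i=2}^{3} C(3,i) p^i (1−p)^{3−i} with p = 0.896
C(3,2)·0.896^2·0.104^1 = 0.25048
C(3,3)·0.896^3·0.104^0 = 0.71932
Sum = 0.970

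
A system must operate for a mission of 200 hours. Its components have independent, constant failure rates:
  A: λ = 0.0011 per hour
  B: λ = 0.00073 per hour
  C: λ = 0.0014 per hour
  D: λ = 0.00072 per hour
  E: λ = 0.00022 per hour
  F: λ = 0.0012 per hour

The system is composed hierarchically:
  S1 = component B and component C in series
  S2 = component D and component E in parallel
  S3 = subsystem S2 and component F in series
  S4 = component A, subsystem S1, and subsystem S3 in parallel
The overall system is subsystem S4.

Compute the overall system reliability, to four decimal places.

R(A) = exp(−0.0011 × 200) = 0.802519
R(B) = exp(−0.00073 × 200) = 0.864158
R(C) = exp(−0.0014 × 200) = 0.755784
R(D) = exp(−0.00072 × 200) = 0.865888
R(E) = exp(−0.00022 × 200) = 0.956954
R(F) = exp(−0.0012 × 200) = 0.786628
Series (B and C): 0.864158 × 0.755784 = 0.653117
Parallel (D and E): 1 − (1 − 0.865888)(1 − 0.956954) = 0.994227
Series ([0.994227] and F): 0.994227 × 0.786628 = 0.782087
Parallel (A, [0.653117], and [0.782087]): 1 − (1 − 0.802519)(1 − 0.653117)(1 − 0.782087) = 0.9851

0.9851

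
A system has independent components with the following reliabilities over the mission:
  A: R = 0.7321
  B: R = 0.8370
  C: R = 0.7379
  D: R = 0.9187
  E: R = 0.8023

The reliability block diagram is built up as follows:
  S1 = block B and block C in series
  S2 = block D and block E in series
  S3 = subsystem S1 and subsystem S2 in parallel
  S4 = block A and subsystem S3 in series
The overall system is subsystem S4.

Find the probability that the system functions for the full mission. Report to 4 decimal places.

0.6585

Series (B and C): 0.837000 × 0.737900 = 0.617622
Series (D and E): 0.918700 × 0.802300 = 0.737073
Parallel ([0.617622] and [0.737073]): 1 − (1 − 0.617622)(1 − 0.737073) = 0.899462
Series (A and [0.899462]): 0.732100 × 0.899462 = 0.6585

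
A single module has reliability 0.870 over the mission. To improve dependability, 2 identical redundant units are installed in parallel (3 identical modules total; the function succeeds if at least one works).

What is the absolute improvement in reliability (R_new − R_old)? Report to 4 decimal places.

0.1278

R_before = 0.870
R_after = 1 − (1 − 0.870)^3 = 0.9978
ΔR = 0.9978 − 0.870 = 0.1278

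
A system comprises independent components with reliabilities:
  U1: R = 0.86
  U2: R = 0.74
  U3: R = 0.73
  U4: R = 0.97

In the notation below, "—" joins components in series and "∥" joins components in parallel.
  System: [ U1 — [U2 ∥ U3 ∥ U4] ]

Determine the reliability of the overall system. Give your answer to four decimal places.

Parallel (U2, U3, and U4): 1 − (1 − 0.740000)(1 − 0.730000)(1 − 0.970000) = 0.997894
Series (U1 and [0.997894]): 0.860000 × 0.997894 = 0.8582

0.8582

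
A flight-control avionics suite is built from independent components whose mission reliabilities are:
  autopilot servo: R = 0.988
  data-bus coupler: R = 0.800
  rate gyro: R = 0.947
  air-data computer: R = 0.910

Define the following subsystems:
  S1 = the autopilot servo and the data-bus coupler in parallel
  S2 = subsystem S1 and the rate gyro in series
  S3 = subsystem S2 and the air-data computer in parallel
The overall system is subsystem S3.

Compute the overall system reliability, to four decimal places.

Parallel (autopilot servo and data-bus coupler): 1 − (1 − 0.988000)(1 − 0.800000) = 0.997600
Series ([0.997600] and rate gyro): 0.997600 × 0.947000 = 0.944727
Parallel ([0.944727] and air-data computer): 1 − (1 − 0.944727)(1 − 0.910000) = 0.9950

0.9950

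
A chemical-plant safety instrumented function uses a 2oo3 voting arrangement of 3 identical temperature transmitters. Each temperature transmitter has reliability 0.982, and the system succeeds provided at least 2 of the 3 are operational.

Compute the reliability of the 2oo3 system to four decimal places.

R = Σ_{i=2}^{3} C(3,i) p^i (1−p)^{3−i} with p = 0.982
C(3,2)·0.982^2·0.018^1 = 0.052073
C(3,3)·0.982^3·0.018^0 = 0.946966
Sum = 0.9990

0.9990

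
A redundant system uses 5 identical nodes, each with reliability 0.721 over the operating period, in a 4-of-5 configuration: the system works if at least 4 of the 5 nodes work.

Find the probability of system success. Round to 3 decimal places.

0.572

R = Σ_{i=4}^{5} C(5,i) p^i (1−p)^{5−i} with p = 0.721
C(5,4)·0.721^4·0.279^1 = 0.37698
C(5,5)·0.721^5·0.279^0 = 0.19484
Sum = 0.572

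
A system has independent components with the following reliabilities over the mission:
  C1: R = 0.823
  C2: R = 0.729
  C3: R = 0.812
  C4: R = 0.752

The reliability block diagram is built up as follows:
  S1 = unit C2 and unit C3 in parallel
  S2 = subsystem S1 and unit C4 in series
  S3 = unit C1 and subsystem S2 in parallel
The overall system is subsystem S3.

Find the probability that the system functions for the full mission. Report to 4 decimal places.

0.9493

Parallel (C2 and C3): 1 − (1 − 0.729000)(1 − 0.812000) = 0.949052
Series ([0.949052] and C4): 0.949052 × 0.752000 = 0.713687
Parallel (C1 and [0.713687]): 1 − (1 − 0.823000)(1 − 0.713687) = 0.9493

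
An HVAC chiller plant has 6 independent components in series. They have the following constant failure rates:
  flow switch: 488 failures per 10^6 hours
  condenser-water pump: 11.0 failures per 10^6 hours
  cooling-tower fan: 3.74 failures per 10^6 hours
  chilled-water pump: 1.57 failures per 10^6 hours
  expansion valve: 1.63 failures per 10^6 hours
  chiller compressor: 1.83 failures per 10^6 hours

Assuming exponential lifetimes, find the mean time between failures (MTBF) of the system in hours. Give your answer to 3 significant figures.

1970

Series of exponential components: λ_sys = Σ λ_i
λ_sys = 0.000488 + 0.0000110 + 0.00000374 + 0.00000157 + 0.00000163 + 0.00000183 = 5.0777e-04 /h
MTBF = 1 / λ_sys = 1970 h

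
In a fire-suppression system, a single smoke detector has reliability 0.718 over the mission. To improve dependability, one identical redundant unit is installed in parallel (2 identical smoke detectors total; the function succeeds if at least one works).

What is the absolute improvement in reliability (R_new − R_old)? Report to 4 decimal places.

0.2025

R_before = 0.718
R_after = 1 − (1 − 0.718)^2 = 0.9205
ΔR = 0.9205 − 0.718 = 0.2025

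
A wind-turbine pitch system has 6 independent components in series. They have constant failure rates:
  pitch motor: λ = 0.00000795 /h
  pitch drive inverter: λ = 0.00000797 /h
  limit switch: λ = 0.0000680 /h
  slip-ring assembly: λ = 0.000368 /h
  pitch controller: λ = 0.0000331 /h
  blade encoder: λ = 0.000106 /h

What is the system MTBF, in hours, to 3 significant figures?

Series of exponential components: λ_sys = Σ λ_i
λ_sys = 0.00000795 + 0.00000797 + 0.0000680 + 0.000368 + 0.0000331 + 0.000106 = 5.9102e-04 /h
MTBF = 1 / λ_sys = 1690 h

1690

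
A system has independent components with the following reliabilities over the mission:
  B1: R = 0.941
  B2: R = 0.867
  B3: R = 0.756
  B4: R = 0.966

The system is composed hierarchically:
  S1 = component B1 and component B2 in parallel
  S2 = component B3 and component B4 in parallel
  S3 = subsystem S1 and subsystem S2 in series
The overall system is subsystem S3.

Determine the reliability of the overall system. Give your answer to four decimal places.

Parallel (B1 and B2): 1 − (1 − 0.941000)(1 − 0.867000) = 0.992153
Parallel (B3 and B4): 1 − (1 − 0.756000)(1 − 0.966000) = 0.991704
Series ([0.992153] and [0.991704]): 0.992153 × 0.991704 = 0.9839

0.9839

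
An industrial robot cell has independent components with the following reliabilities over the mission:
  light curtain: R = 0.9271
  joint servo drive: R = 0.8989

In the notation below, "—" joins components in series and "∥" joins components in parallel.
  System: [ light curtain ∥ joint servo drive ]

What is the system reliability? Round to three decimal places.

Parallel (light curtain and joint servo drive): 1 − (1 − 0.92710)(1 − 0.89890) = 0.993

0.993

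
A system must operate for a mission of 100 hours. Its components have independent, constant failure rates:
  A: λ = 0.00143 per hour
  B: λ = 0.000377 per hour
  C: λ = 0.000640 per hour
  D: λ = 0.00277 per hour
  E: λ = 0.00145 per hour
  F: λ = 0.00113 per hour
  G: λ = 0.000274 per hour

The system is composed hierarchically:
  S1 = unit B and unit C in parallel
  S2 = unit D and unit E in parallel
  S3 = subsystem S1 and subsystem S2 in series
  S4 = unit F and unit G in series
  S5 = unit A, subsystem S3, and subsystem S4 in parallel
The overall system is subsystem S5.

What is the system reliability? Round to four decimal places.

0.9994

R(A) = exp(−0.00143 × 100) = 0.866754
R(B) = exp(−0.000377 × 100) = 0.963002
R(C) = exp(−0.000640 × 100) = 0.938005
R(D) = exp(−0.00277 × 100) = 0.758054
R(E) = exp(−0.00145 × 100) = 0.865022
R(F) = exp(−0.00113 × 100) = 0.893151
R(G) = exp(−0.000274 × 100) = 0.972972
Parallel (B and C): 1 − (1 − 0.963002)(1 − 0.938005) = 0.997706
Parallel (D and E): 1 − (1 − 0.758054)(1 − 0.865022) = 0.967343
Series ([0.997706] and [0.967343]): 0.997706 × 0.967343 = 0.965124
Series (F and G): 0.893151 × 0.972972 = 0.869011
Parallel (A, [0.965124], and [0.869011]): 1 − (1 − 0.866754)(1 − 0.965124)(1 − 0.869011) = 0.9994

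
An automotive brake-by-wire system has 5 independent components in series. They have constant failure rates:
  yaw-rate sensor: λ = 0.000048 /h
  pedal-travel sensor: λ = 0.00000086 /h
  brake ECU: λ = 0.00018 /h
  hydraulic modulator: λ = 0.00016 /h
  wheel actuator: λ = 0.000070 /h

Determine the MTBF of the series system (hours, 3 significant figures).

2180

Series of exponential components: λ_sys = Σ λ_i
λ_sys = 0.000048 + 0.00000086 + 0.00018 + 0.00016 + 0.000070 = 4.5886e-04 /h
MTBF = 1 / λ_sys = 2180 h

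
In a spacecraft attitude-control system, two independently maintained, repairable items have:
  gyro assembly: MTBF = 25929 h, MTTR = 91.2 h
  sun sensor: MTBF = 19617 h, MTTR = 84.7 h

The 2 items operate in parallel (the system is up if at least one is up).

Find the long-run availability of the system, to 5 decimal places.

0.99998

A(gyro assembly) = MTBF/(MTBF+MTTR) = 25929/(25929+91.2) = 0.996495
A(sun sensor) = MTBF/(MTBF+MTTR) = 19617/(19617+84.7) = 0.995701
Parallel availability: 1 − (1 − 0.996495)(1 − 0.995701) = 0.99998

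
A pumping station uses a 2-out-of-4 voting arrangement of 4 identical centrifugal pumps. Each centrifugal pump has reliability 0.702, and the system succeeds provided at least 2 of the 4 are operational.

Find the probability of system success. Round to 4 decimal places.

R = Σ_{i=2}^{4} C(4,i) p^i (1−p)^{4−i} with p = 0.702
C(4,2)·0.702^2·0.298^2 = 0.262578
C(4,3)·0.702^3·0.298^1 = 0.412371
C(4,4)·0.702^4·0.298^0 = 0.242856
Sum = 0.9178

0.9178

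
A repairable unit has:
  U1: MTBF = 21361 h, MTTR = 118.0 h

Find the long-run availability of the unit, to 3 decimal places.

A(U1) = MTBF/(MTBF+MTTR) = 21361/(21361+118.0) = 0.995

0.995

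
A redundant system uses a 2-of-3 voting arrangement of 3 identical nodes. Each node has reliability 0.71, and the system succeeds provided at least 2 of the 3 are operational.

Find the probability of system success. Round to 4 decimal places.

0.7965

R = Σ_{i=2}^{3} C(3,i) p^i (1−p)^{3−i} with p = 0.71
C(3,2)·0.71^2·0.29^1 = 0.438567
C(3,3)·0.71^3·0.29^0 = 0.357911
Sum = 0.7965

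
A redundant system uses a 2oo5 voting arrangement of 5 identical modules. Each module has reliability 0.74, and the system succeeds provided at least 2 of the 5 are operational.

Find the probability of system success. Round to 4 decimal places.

R = Σ_{i=2}^{5} C(5,i) p^i (1−p)^{5−i} with p = 0.74
C(5,2)·0.74^2·0.26^3 = 0.096246
C(5,3)·0.74^3·0.26^2 = 0.273931
C(5,4)·0.74^4·0.26^1 = 0.389825
C(5,5)·0.74^5·0.26^0 = 0.221901
Sum = 0.9819

0.9819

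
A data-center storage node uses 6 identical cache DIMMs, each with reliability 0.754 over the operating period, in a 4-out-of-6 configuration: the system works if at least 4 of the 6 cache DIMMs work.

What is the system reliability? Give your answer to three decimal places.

R = Σ_{i=4}^{6} C(6,i) p^i (1−p)^{6−i} with p = 0.754
C(6,4)·0.754^4·0.246^2 = 0.29339
C(6,5)·0.754^5·0.246^1 = 0.35970
C(6,6)·0.754^6·0.246^0 = 0.18375
Sum = 0.837

0.837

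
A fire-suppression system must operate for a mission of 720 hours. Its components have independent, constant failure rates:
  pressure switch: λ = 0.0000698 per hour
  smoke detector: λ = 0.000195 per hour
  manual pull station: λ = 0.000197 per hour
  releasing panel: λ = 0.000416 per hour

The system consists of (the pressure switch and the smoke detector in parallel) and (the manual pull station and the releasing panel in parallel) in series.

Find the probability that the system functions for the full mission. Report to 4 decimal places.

R(pressure switch) = exp(−0.0000698 × 720) = 0.950986
R(smoke detector) = exp(−0.000195 × 720) = 0.869011
R(manual pull station) = exp(−0.000197 × 720) = 0.867760
R(releasing panel) = exp(−0.000416 × 720) = 0.741174
Parallel (pressure switch and smoke detector): 1 − (1 − 0.950986)(1 − 0.869011) = 0.993580
Parallel (manual pull station and releasing panel): 1 − (1 − 0.867760)(1 − 0.741174) = 0.965773
Series ([0.993580] and [0.965773]): 0.993580 × 0.965773 = 0.9596

0.9596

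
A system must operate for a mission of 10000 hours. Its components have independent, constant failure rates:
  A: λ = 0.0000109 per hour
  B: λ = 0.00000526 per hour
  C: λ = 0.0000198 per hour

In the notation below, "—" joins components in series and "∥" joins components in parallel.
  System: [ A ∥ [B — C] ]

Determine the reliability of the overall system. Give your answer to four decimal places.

0.9771

R(A) = exp(−0.0000109 × 10000) = 0.896730
R(B) = exp(−0.00000526 × 10000) = 0.948759
R(C) = exp(−0.0000198 × 10000) = 0.820370
Series (B and C): 0.948759 × 0.820370 = 0.778333
Parallel (A and [0.778333]): 1 − (1 − 0.896730)(1 − 0.778333) = 0.9771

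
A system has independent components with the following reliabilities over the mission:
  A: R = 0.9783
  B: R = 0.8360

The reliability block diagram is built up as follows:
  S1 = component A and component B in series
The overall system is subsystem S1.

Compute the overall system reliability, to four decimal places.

0.8179

Series (A and B): 0.978300 × 0.836000 = 0.8179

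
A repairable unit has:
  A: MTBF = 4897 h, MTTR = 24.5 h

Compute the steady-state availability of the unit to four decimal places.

A(A) = MTBF/(MTBF+MTTR) = 4897/(4897+24.5) = 0.9950

0.9950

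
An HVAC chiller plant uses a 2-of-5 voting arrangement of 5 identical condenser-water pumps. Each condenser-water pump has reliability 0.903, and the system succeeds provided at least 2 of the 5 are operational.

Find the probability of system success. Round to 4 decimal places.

R = Σ_{i=2}^{5} C(5,i) p^i (1−p)^{5−i} with p = 0.903
C(5,2)·0.903^2·0.097^3 = 0.007442
C(5,3)·0.903^3·0.097^2 = 0.069280
C(5,4)·0.903^4·0.097^1 = 0.322473
C(5,5)·0.903^5·0.097^0 = 0.600397
Sum = 0.9996

0.9996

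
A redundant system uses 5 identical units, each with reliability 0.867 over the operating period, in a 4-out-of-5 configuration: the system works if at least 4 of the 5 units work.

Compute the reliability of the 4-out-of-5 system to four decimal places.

R = Σ_{i=4}^{5} C(5,i) p^i (1−p)^{5−i} with p = 0.867
C(5,4)·0.867^4·0.133^1 = 0.375749
C(5,5)·0.867^5·0.133^0 = 0.489887
Sum = 0.8656

0.8656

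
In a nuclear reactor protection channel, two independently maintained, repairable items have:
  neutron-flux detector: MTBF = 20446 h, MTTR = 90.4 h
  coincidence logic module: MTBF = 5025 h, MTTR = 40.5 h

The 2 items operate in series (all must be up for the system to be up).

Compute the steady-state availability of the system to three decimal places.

A(neutron-flux detector) = MTBF/(MTBF+MTTR) = 20446/(20446+90.4) = 0.995598
A(coincidence logic module) = MTBF/(MTBF+MTTR) = 5025/(5025+40.5) = 0.992005
Series availability: 0.995598 × 0.992005 = 0.988

0.988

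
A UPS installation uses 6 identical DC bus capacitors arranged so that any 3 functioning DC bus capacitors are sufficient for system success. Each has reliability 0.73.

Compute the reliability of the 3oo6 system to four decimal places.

R = Σ_{i=3}^{6} C(6,i) p^i (1−p)^{6−i} with p = 0.73
C(6,3)·0.73^3·0.27^3 = 0.153140
C(6,4)·0.73^4·0.27^2 = 0.310535
C(6,5)·0.73^5·0.27^1 = 0.335838
C(6,6)·0.73^6·0.27^0 = 0.151334
Sum = 0.9508

0.9508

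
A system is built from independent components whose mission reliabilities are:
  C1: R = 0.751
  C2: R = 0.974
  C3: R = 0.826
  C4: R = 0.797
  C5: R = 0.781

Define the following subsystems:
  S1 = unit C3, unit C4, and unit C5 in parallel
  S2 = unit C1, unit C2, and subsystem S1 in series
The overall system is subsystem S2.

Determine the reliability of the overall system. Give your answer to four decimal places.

0.7258

Parallel (C3, C4, and C5): 1 − (1 − 0.826000)(1 − 0.797000)(1 − 0.781000) = 0.992264
Series (C1, C2, and [0.992264]): 0.751000 × 0.974000 × 0.992264 = 0.7258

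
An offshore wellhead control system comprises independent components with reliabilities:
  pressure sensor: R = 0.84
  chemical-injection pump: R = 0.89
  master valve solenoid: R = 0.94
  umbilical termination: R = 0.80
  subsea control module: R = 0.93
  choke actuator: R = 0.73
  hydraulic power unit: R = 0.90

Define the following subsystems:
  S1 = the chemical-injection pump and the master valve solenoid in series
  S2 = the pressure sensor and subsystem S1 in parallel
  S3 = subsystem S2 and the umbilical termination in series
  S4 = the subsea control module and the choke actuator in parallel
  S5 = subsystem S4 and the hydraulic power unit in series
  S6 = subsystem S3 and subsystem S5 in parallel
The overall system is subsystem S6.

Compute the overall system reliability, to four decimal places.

Series (chemical-injection pump and master valve solenoid): 0.890000 × 0.940000 = 0.836600
Parallel (pressure sensor and [0.836600]): 1 − (1 − 0.840000)(1 − 0.836600) = 0.973856
Series ([0.973856] and umbilical termination): 0.973856 × 0.800000 = 0.779085
Parallel (subsea control module and choke actuator): 1 − (1 − 0.930000)(1 − 0.730000) = 0.981100
Series ([0.981100] and hydraulic power unit): 0.981100 × 0.900000 = 0.882990
Parallel ([0.779085] and [0.882990]): 1 − (1 − 0.779085)(1 − 0.882990) = 0.9742

0.9742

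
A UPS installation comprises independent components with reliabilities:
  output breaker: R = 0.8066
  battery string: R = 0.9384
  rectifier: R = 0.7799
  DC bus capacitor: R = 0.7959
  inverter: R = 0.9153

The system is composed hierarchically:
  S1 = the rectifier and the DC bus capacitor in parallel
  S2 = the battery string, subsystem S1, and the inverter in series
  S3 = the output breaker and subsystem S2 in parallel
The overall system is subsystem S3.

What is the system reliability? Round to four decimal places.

0.9653

Parallel (rectifier and DC bus capacitor): 1 − (1 − 0.779900)(1 − 0.795900) = 0.955078
Series (battery string, [0.955078], and inverter): 0.938400 × 0.955078 × 0.915300 = 0.820333
Parallel (output breaker and [0.820333]): 1 − (1 − 0.806600)(1 − 0.820333) = 0.9653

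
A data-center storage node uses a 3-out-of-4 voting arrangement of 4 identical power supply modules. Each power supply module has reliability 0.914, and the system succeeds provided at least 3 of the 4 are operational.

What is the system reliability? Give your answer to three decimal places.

0.961

R = Σ_{i=3}^{4} C(4,i) p^i (1−p)^{4−i} with p = 0.914
C(4,3)·0.914^3·0.086^1 = 0.26266
C(4,4)·0.914^4·0.086^0 = 0.69789
Sum = 0.961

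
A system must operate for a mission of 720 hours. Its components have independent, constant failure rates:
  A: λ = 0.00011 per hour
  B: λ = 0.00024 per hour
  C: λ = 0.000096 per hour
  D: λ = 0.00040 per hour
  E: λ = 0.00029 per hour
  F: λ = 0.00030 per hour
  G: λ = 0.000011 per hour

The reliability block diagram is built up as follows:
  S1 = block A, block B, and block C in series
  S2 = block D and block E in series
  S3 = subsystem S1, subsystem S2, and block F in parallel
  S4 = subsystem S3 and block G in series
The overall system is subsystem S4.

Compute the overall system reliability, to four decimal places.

R(A) = exp(−0.00011 × 720) = 0.923855
R(B) = exp(−0.00024 × 720) = 0.841306
R(C) = exp(−0.000096 × 720) = 0.933215
R(D) = exp(−0.00040 × 720) = 0.749762
R(E) = exp(−0.00029 × 720) = 0.811558
R(F) = exp(−0.00030 × 720) = 0.805735
R(G) = exp(−0.000011 × 720) = 0.992111
Series (A, B, and C): 0.923855 × 0.841306 × 0.933215 = 0.725336
Series (D and E): 0.749762 × 0.811558 = 0.608475
Parallel ([0.725336], [0.608475], and F): 1 − (1 − 0.725336)(1 − 0.608475)(1 − 0.805735) = 0.979109
Series ([0.979109] and G): 0.979109 × 0.992111 = 0.9714

0.9714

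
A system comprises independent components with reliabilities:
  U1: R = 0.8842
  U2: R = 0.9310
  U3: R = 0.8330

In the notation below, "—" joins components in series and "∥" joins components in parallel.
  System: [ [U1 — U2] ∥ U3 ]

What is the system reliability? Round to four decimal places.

Series (U1 and U2): 0.884200 × 0.931000 = 0.823190
Parallel ([0.823190] and U3): 1 − (1 − 0.823190)(1 − 0.833000) = 0.9705

0.9705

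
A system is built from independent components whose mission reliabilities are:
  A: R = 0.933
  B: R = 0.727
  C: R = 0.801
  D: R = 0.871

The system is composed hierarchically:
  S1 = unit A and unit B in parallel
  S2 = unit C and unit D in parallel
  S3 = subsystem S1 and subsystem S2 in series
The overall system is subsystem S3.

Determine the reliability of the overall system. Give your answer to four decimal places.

Parallel (A and B): 1 − (1 − 0.933000)(1 − 0.727000) = 0.981709
Parallel (C and D): 1 − (1 − 0.801000)(1 − 0.871000) = 0.974329
Series ([0.981709] and [0.974329]): 0.981709 × 0.974329 = 0.9565

0.9565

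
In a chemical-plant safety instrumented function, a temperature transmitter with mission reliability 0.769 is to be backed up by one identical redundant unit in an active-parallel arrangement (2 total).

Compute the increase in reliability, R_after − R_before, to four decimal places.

0.1776

R_before = 0.769
R_after = 1 − (1 − 0.769)^2 = 0.9466
ΔR = 0.9466 − 0.769 = 0.1776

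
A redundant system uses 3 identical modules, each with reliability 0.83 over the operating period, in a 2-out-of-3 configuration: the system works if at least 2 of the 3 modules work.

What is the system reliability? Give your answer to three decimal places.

R = Σ_{i=2}^{3} C(3,i) p^i (1−p)^{3−i} with p = 0.83
C(3,2)·0.83^2·0.17^1 = 0.35134
C(3,3)·0.83^3·0.17^0 = 0.57179
Sum = 0.923

0.923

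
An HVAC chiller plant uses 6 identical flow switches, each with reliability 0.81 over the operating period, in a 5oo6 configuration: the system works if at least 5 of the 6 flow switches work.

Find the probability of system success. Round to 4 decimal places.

R = Σ_{i=5}^{6} C(6,i) p^i (1−p)^{6−i} with p = 0.81
C(6,5)·0.81^5·0.19^1 = 0.397493
C(6,6)·0.81^6·0.19^0 = 0.282430
Sum = 0.6799

0.6799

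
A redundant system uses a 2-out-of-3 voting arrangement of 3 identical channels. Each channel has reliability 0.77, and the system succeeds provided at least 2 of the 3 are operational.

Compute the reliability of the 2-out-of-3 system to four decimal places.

R = Σ_{i=2}^{3} C(3,i) p^i (1−p)^{3−i} with p = 0.77
C(3,2)·0.77^2·0.23^1 = 0.409101
C(3,3)·0.77^3·0.23^0 = 0.456533
Sum = 0.8656

0.8656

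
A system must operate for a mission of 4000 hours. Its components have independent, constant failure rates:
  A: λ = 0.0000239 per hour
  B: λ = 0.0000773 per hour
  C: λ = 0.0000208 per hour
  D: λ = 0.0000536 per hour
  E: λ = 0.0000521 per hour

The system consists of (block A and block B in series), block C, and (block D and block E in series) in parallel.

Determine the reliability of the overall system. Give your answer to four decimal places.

R(A) = exp(−0.0000239 × 4000) = 0.908827
R(B) = exp(−0.0000773 × 4000) = 0.734034
R(C) = exp(−0.0000208 × 4000) = 0.920167
R(D) = exp(−0.0000536 × 4000) = 0.807026
R(E) = exp(−0.0000521 × 4000) = 0.811882
Series (A and B): 0.908827 × 0.734034 = 0.667110
Series (D and E): 0.807026 × 0.811882 = 0.655210
Parallel ([0.667110], C, and [0.655210]): 1 − (1 − 0.667110)(1 − 0.920167)(1 − 0.655210) = 0.9908

0.9908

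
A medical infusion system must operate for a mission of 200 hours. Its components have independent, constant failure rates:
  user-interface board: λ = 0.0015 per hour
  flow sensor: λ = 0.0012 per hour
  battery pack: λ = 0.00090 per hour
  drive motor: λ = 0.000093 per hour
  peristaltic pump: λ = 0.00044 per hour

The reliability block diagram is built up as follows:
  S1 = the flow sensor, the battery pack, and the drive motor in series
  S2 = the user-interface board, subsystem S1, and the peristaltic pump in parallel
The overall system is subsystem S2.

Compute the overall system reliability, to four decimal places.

0.9922

R(user-interface board) = exp(−0.0015 × 200) = 0.740818
R(flow sensor) = exp(−0.0012 × 200) = 0.786628
R(battery pack) = exp(−0.00090 × 200) = 0.835270
R(drive motor) = exp(−0.000093 × 200) = 0.981572
R(peristaltic pump) = exp(−0.00044 × 200) = 0.915761
Series (flow sensor, battery pack, and drive motor): 0.786628 × 0.835270 × 0.981572 = 0.644939
Parallel (user-interface board, [0.644939], and peristaltic pump): 1 − (1 − 0.740818)(1 − 0.644939)(1 − 0.915761) = 0.9922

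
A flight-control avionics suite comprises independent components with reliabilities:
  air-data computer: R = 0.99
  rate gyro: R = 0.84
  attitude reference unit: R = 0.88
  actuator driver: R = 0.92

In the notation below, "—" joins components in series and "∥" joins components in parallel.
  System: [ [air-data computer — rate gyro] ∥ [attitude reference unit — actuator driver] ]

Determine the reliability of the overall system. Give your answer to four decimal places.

0.9679

Series (air-data computer and rate gyro): 0.990000 × 0.840000 = 0.831600
Series (attitude reference unit and actuator driver): 0.880000 × 0.920000 = 0.809600
Parallel ([0.831600] and [0.809600]): 1 − (1 − 0.831600)(1 − 0.809600) = 0.9679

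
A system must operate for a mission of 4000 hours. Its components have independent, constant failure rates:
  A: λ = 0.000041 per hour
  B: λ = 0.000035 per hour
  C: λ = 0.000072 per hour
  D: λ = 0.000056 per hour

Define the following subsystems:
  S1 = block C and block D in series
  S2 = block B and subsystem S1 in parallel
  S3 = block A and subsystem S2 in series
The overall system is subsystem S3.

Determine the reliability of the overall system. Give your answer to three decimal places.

0.804

R(A) = exp(−0.000041 × 4000) = 0.84874
R(B) = exp(−0.000035 × 4000) = 0.86936
R(C) = exp(−0.000072 × 4000) = 0.74976
R(D) = exp(−0.000056 × 4000) = 0.79932
Series (C and D): 0.74976 × 0.79932 = 0.59930
Parallel (B and [0.59930]): 1 − (1 − 0.86936)(1 − 0.59930) = 0.94765
Series (A and [0.94765]): 0.84874 × 0.94765 = 0.804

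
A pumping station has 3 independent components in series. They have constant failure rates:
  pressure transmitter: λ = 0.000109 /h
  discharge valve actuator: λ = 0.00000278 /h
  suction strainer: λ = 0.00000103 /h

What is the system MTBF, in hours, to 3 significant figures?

Series of exponential components: λ_sys = Σ λ_i
λ_sys = 0.000109 + 0.00000278 + 0.00000103 = 1.1281e-04 /h
MTBF = 1 / λ_sys = 8860 h

8860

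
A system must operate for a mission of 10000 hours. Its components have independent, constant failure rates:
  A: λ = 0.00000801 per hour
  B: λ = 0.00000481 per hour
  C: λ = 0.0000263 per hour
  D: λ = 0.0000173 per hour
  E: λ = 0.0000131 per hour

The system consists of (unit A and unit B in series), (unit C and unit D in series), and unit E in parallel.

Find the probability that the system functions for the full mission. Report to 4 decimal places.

0.9948

R(A) = exp(−0.00000801 × 10000) = 0.923024
R(B) = exp(−0.00000481 × 10000) = 0.953038
R(C) = exp(−0.0000263 × 10000) = 0.768742
R(D) = exp(−0.0000173 × 10000) = 0.841138
R(E) = exp(−0.0000131 × 10000) = 0.877218
Series (A and B): 0.923024 × 0.953038 = 0.879677
Series (C and D): 0.768742 × 0.841138 = 0.646618
Parallel ([0.879677], [0.646618], and E): 1 − (1 − 0.879677)(1 − 0.646618)(1 − 0.877218) = 0.9948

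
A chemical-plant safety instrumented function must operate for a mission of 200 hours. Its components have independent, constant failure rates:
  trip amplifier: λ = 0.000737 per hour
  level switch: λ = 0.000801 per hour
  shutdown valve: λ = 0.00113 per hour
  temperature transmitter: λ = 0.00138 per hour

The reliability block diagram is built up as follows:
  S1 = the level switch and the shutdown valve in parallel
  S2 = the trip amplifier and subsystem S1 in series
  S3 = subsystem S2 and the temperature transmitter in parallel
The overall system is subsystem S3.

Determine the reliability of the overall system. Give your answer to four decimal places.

R(trip amplifier) = exp(−0.000737 × 200) = 0.862949
R(level switch) = exp(−0.000801 × 200) = 0.851973
R(shutdown valve) = exp(−0.00113 × 200) = 0.797718
R(temperature transmitter) = exp(−0.00138 × 200) = 0.758813
Parallel (level switch and shutdown valve): 1 − (1 − 0.851973)(1 − 0.797718) = 0.970057
Series (trip amplifier and [0.970057]): 0.862949 × 0.970057 = 0.837110
Parallel ([0.837110] and temperature transmitter): 1 − (1 − 0.837110)(1 − 0.758813) = 0.9607

0.9607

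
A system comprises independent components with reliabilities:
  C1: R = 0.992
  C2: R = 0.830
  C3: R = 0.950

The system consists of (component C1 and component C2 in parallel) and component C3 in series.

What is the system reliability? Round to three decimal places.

0.949

Parallel (C1 and C2): 1 − (1 − 0.99200)(1 − 0.83000) = 0.99864
Series ([0.99864] and C3): 0.99864 × 0.95000 = 0.949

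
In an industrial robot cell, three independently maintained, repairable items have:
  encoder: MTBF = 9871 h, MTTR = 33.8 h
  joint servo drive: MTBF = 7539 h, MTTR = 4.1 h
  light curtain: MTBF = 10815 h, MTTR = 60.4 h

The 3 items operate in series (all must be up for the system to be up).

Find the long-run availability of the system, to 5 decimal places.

0.99051

A(encoder) = MTBF/(MTBF+MTTR) = 9871/(9871+33.8) = 0.996588
A(joint servo drive) = MTBF/(MTBF+MTTR) = 7539/(7539+4.1) = 0.999456
A(light curtain) = MTBF/(MTBF+MTTR) = 10815/(10815+60.4) = 0.994446
Series availability: 0.996588 × 0.999456 × 0.994446 = 0.99051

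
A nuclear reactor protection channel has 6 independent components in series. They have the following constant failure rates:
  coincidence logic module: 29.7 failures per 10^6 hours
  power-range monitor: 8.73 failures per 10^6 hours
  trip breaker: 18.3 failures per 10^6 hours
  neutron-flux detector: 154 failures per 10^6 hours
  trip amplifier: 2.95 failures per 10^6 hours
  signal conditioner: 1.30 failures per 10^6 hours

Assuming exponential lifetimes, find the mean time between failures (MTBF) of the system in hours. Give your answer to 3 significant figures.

Series of exponential components: λ_sys = Σ λ_i
λ_sys = 0.0000297 + 0.00000873 + 0.0000183 + 0.000154 + 0.00000295 + 0.00000130 = 2.1498e-04 /h
MTBF = 1 / λ_sys = 4650 h

4650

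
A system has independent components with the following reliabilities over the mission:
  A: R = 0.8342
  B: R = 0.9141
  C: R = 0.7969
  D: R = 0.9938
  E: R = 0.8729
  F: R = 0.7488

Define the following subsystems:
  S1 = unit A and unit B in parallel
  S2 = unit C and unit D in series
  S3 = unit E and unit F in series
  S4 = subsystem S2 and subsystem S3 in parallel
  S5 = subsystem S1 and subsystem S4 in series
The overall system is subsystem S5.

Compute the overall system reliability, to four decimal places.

Parallel (A and B): 1 − (1 − 0.834200)(1 − 0.914100) = 0.985758
Series (C and D): 0.796900 × 0.993800 = 0.791959
Series (E and F): 0.872900 × 0.748800 = 0.653628
Parallel ([0.791959] and [0.653628]): 1 − (1 − 0.791959)(1 − 0.653628) = 0.927940
Series ([0.985758] and [0.927940]): 0.985758 × 0.927940 = 0.9147

0.9147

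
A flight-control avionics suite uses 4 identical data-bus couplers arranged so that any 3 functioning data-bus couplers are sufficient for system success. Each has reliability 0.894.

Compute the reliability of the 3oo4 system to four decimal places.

R = Σ_{i=3}^{4} C(4,i) p^i (1−p)^{4−i} with p = 0.894
C(4,3)·0.894^3·0.106^1 = 0.302955
C(4,4)·0.894^4·0.106^0 = 0.638778
Sum = 0.9417

0.9417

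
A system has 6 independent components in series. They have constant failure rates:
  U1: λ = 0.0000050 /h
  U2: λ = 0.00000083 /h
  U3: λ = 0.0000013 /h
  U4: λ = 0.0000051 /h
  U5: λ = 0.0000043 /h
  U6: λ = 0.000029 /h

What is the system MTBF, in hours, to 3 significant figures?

22000

Series of exponential components: λ_sys = Σ λ_i
λ_sys = 0.0000050 + 0.00000083 + 0.0000013 + 0.0000051 + 0.0000043 + 0.000029 = 4.5530e-05 /h
MTBF = 1 / λ_sys = 22000 h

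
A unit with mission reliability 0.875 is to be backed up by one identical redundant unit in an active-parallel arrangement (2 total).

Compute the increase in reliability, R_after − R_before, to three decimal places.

R_before = 0.875
R_after = 1 − (1 − 0.875)^2 = 0.984
ΔR = 0.984 − 0.875 = 0.109

0.109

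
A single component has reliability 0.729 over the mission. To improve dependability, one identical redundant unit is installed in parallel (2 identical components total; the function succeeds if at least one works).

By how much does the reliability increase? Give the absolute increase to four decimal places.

R_before = 0.729
R_after = 1 − (1 − 0.729)^2 = 0.9266
ΔR = 0.9266 − 0.729 = 0.1976

0.1976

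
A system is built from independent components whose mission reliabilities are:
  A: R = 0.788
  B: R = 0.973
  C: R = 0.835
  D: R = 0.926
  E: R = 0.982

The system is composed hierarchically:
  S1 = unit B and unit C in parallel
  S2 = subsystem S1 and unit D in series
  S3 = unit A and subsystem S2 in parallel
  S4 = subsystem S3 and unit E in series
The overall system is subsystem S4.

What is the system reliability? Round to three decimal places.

Parallel (B and C): 1 − (1 − 0.97300)(1 − 0.83500) = 0.99555
Series ([0.99555] and D): 0.99555 × 0.92600 = 0.92188
Parallel (A and [0.92188]): 1 − (1 − 0.78800)(1 − 0.92188) = 0.98344
Series ([0.98344] and E): 0.98344 × 0.98200 = 0.966

0.966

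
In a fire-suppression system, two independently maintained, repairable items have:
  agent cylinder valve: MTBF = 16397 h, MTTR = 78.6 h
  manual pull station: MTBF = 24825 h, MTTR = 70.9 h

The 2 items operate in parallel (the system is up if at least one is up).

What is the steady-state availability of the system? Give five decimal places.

0.99999

A(agent cylinder valve) = MTBF/(MTBF+MTTR) = 16397/(16397+78.6) = 0.995229
A(manual pull station) = MTBF/(MTBF+MTTR) = 24825/(24825+70.9) = 0.997152
Parallel availability: 1 − (1 − 0.995229)(1 − 0.997152) = 0.99999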